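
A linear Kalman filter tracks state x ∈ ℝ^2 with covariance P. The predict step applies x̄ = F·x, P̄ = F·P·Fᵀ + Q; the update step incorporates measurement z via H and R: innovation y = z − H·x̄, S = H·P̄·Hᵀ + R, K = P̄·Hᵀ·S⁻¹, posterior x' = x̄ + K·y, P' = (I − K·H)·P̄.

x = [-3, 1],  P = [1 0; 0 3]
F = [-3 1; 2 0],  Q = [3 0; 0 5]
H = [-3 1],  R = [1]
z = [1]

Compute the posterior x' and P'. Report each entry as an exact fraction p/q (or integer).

x' = [-77/181, -87/181]
P' = [114/181 291/181; 291/181 900/181]

x̄ = F·x = [10, -6]
P̄ = F·P·Fᵀ + Q = [15 -6; -6 9]
y = z − H·x̄ = [37]
S = H·P̄·Hᵀ + R = [181]
K = P̄·Hᵀ·S⁻¹ = [-51/181; 27/181]
x' = x̄ + K·y = [-77/181, -87/181]
P' = (I − K·H)·P̄ = [114/181 291/181; 291/181 900/181]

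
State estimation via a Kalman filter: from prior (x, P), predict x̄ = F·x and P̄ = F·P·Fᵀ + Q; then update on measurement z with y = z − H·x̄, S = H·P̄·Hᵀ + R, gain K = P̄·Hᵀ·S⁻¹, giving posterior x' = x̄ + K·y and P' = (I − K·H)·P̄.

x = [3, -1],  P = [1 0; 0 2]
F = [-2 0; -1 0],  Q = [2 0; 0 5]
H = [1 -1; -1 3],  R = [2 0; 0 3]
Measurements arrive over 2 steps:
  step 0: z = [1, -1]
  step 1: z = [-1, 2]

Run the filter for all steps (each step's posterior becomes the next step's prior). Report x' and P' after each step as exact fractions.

step 0: x' = [-290/127, -181/127], P' = [354/127 150/127; 150/127 98/127]
step 1: x' = [50414/53369, 58735/53369], P' = [200238/53369 85770/53369; 85770/53369 51224/53369]

step 0: x̄ = F·x = [-6, -3]
step 0: P̄ = F·P·Fᵀ + Q = [6 2; 2 6]
step 0: y = z − H·x̄ = [4, 2]
step 0: S = H·P̄·Hᵀ + R = [10 -16; -16 51]
step 0: K = P̄·Hᵀ·S⁻¹ = [102/127 32/127; 26/127 48/127]
step 0: x' = x̄ + K·y = [-290/127, -181/127]
step 0: P' = (I − K·H)·P̄ = [354/127 150/127; 150/127 98/127]
step 1: x̄ = F·x = [580/127, 290/127]
step 1: P̄ = F·P·Fᵀ + Q = [1670/127 708/127; 708/127 989/127]
step 1: y = z − H·x̄ = [-417/127, -36/127]
step 1: S = H·P̄·Hᵀ + R = [1497/127 -1805/127; -1805/127 6704/127]
step 1: K = P̄·Hᵀ·S⁻¹ = [57234/53369 19024/53369; 17273/53369 22634/53369]
step 1: x' = x̄ + K·y = [50414/53369, 58735/53369]
step 1: P' = (I − K·H)·P̄ = [200238/53369 85770/53369; 85770/53369 51224/53369]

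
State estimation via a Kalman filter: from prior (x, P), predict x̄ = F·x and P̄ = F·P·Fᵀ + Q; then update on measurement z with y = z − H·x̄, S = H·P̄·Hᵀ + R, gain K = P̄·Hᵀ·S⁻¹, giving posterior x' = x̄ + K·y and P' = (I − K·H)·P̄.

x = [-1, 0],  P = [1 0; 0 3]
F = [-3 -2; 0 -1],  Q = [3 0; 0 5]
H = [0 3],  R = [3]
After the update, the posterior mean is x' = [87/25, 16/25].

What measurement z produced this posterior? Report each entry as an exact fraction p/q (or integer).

x̄ = F·x = [3, 0]
P̄ = F·P·Fᵀ + Q = [24 6; 6 8]
S = H·P̄·Hᵀ + R = [75]
K = P̄·Hᵀ·S⁻¹ = [6/25; 8/25]
x' − x̄ = [12/25, 16/25] = K·y
y = (KᵀK)⁻¹·Kᵀ·(x' − x̄) = [2]
z = y + H·x̄ = [2] + [0] = [2]

z = [2]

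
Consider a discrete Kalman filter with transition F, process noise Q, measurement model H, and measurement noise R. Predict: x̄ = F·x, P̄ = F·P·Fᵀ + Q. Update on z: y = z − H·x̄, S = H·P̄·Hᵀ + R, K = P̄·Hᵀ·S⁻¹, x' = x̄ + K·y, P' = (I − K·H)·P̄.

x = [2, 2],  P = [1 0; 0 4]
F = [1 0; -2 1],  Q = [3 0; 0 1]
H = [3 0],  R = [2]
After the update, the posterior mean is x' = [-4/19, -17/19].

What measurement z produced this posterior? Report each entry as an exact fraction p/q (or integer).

x̄ = F·x = [2, -2]
P̄ = F·P·Fᵀ + Q = [4 -2; -2 9]
S = H·P̄·Hᵀ + R = [38]
K = P̄·Hᵀ·S⁻¹ = [6/19; -3/19]
x' − x̄ = [-42/19, 21/19] = K·y
y = (KᵀK)⁻¹·Kᵀ·(x' − x̄) = [-7]
z = y + H·x̄ = [-7] + [6] = [-1]

z = [-1]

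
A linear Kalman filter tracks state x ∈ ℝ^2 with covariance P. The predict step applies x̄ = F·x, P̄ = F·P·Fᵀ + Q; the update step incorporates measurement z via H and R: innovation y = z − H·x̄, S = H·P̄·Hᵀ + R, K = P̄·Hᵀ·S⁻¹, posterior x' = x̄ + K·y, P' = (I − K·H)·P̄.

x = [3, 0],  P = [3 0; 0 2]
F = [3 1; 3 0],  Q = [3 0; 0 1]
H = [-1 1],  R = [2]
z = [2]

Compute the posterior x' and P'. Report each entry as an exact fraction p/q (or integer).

x̄ = F·x = [9, 9]
P̄ = F·P·Fᵀ + Q = [32 27; 27 28]
y = z − H·x̄ = [2]
S = H·P̄·Hᵀ + R = [8]
K = P̄·Hᵀ·S⁻¹ = [-5/8; 1/8]
x' = x̄ + K·y = [31/4, 37/4]
P' = (I − K·H)·P̄ = [231/8 221/8; 221/8 223/8]

x' = [31/4, 37/4]
P' = [231/8 221/8; 221/8 223/8]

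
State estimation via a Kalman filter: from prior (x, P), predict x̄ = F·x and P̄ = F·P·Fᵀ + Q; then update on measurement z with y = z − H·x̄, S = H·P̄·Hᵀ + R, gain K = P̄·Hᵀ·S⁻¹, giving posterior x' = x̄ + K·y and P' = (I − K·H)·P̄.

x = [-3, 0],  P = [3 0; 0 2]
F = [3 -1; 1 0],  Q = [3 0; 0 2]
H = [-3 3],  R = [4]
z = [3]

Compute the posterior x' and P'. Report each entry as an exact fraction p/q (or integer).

x̄ = F·x = [-9, -3]
P̄ = F·P·Fᵀ + Q = [32 9; 9 5]
y = z − H·x̄ = [-15]
S = H·P̄·Hᵀ + R = [175]
K = P̄·Hᵀ·S⁻¹ = [-69/175; -12/175]
x' = x̄ + K·y = [-108/35, -69/35]
P' = (I − K·H)·P̄ = [839/175 747/175; 747/175 731/175]

x' = [-108/35, -69/35]
P' = [839/175 747/175; 747/175 731/175]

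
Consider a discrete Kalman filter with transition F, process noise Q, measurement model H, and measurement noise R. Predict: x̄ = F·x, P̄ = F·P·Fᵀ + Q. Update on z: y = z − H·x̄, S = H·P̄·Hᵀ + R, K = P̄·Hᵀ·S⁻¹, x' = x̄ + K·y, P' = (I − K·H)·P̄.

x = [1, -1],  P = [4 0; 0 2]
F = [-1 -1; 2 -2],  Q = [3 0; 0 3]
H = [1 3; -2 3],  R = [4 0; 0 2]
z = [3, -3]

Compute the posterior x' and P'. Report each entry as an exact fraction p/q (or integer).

x' = [38628/20159, 6491/20159]
P' = [12330/20159 4054/20159; 4054/20159 4302/20159]

x̄ = F·x = [0, 4]
P̄ = F·P·Fᵀ + Q = [9 -4; -4 27]
y = z − H·x̄ = [-9, -15]
S = H·P̄·Hᵀ + R = [232 237; 237 329]
K = P̄·Hᵀ·S⁻¹ = [6123/20159 -6249/20159; 4240/20159 2399/20159]
x' = x̄ + K·y = [38628/20159, 6491/20159]
P' = (I − K·H)·P̄ = [12330/20159 4054/20159; 4054/20159 4302/20159]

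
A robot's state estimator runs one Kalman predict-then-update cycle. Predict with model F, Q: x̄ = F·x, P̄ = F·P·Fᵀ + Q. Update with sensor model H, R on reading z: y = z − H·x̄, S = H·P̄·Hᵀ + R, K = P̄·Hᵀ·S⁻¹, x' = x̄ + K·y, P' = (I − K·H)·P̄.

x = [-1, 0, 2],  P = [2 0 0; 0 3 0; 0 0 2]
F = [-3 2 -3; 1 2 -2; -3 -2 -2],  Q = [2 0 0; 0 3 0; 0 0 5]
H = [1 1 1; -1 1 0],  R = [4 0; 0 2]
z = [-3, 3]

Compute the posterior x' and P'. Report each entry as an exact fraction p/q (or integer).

x̄ = F·x = [-3, -5, -1]
P̄ = F·P·Fᵀ + Q = [50 18 18; 18 25 -10; 18 -10 43]
y = z − H·x̄ = [6, 5]
S = H·P̄·Hᵀ + R = [174 -53; -53 41]
K = P̄·Hᵀ·S⁻¹ = [366/865 -202/865; 1724/4325 2967/4325; 607/4325 -2169/4325]
x' = x̄ + K·y = [-1409/865, 3554/4325, -11528/4325]
P' = (I − K·H)·P̄ = [1062/173 4906/865 -8752/865; 4906/865 30464/4325 -48098/4325; -8752/865 -48098/4325 94286/4325]

x' = [-1409/865, 3554/4325, -11528/4325]
P' = [1062/173 4906/865 -8752/865; 4906/865 30464/4325 -48098/4325; -8752/865 -48098/4325 94286/4325]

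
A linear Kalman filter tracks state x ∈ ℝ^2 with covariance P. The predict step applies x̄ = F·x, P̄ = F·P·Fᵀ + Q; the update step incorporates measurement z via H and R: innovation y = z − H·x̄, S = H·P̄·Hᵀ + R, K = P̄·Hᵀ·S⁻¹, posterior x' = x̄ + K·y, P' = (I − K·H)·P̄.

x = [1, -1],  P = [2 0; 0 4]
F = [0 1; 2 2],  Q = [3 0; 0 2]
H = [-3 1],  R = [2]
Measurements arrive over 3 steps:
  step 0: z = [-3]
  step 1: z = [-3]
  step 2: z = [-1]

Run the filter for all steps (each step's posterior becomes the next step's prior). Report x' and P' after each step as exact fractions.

step 0: x' = [35/43, -12/43], P' = [132/43 370/43; 370/43 1114/43]
step 1: x' = [3317/1495, 256/65], P' = [29748/1495 3814/65; 3814/65 11366/65]
step 2: x' = [13571/2299, 424048/25289], P' = [18956/209 619522/2299; 619522/2299 60881858/75867]

step 0: x̄ = F·x = [-1, 0]
step 0: P̄ = F·P·Fᵀ + Q = [7 8; 8 26]
step 0: y = z − H·x̄ = [-6]
step 0: S = H·P̄·Hᵀ + R = [43]
step 0: K = P̄·Hᵀ·S⁻¹ = [-13/43; 2/43]
step 0: x' = x̄ + K·y = [35/43, -12/43]
step 0: P' = (I − K·H)·P̄ = [132/43 370/43; 370/43 1114/43]
step 1: x̄ = F·x = [-12/43, 46/43]
step 1: P̄ = F·P·Fᵀ + Q = [1243/43 2968/43; 2968/43 8030/43]
step 1: y = z − H·x̄ = [-211/43]
step 1: S = H·P̄·Hᵀ + R = [1495/43]
step 1: K = P̄·Hᵀ·S⁻¹ = [-761/1495; -38/65]
step 1: x' = x̄ + K·y = [3317/1495, 256/65]
step 1: P' = (I − K·H)·P̄ = [29748/1495 3814/65; 3814/65 11366/65]
step 2: x̄ = F·x = [256/65, 3682/299]
step 2: P̄ = F·P·Fᵀ + Q = [11561/65 6072/13; 6072/13 373886/299]
step 2: y = z − H·x̄ = [-2241/1495]
step 2: S = H·P̄·Hᵀ + R = [75867/1495]
step 2: K = P̄·Hᵀ·S⁻¹ = [-3013/2299; -225410/75867]
step 2: x' = x̄ + K·y = [13571/2299, 424048/25289]
step 2: P' = (I − K·H)·P̄ = [18956/209 619522/2299; 619522/2299 60881858/75867]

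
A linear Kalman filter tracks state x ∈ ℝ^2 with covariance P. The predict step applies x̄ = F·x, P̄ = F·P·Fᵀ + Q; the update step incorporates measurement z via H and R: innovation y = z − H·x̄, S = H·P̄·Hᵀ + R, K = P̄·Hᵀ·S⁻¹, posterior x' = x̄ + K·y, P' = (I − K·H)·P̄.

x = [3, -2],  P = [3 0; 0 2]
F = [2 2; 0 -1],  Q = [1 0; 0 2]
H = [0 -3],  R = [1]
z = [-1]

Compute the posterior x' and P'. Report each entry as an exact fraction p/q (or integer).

x' = [134/37, 14/37]
P' = [633/37 -4/37; -4/37 4/37]

x̄ = F·x = [2, 2]
P̄ = F·P·Fᵀ + Q = [21 -4; -4 4]
y = z − H·x̄ = [5]
S = H·P̄·Hᵀ + R = [37]
K = P̄·Hᵀ·S⁻¹ = [12/37; -12/37]
x' = x̄ + K·y = [134/37, 14/37]
P' = (I − K·H)·P̄ = [633/37 -4/37; -4/37 4/37]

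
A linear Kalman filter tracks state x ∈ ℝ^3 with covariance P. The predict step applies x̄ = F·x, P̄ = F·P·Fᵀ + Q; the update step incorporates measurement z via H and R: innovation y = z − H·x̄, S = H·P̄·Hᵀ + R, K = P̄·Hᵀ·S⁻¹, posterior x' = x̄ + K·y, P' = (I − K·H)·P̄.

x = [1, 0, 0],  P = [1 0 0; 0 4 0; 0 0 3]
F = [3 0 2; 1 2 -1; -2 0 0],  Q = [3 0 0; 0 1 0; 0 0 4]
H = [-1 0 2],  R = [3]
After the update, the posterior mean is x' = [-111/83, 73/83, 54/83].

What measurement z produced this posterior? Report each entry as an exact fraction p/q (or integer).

x̄ = F·x = [3, 1, -2]
P̄ = F·P·Fᵀ + Q = [24 -3 -6; -3 21 -2; -6 -2 8]
S = H·P̄·Hᵀ + R = [83]
K = P̄·Hᵀ·S⁻¹ = [-36/83; -1/83; 22/83]
x' − x̄ = [-360/83, -10/83, 220/83] = K·y
y = (KᵀK)⁻¹·Kᵀ·(x' − x̄) = [10]
z = y + H·x̄ = [10] + [-7] = [3]

z = [3]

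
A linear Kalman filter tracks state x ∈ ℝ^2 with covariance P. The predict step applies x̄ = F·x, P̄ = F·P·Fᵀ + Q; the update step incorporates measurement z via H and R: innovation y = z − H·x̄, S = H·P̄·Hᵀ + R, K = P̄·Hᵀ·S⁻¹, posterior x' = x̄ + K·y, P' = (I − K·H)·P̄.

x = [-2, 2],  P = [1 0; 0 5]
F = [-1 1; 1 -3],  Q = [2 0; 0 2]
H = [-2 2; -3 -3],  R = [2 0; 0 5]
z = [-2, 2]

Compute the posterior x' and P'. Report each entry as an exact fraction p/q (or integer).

x̄ = F·x = [4, -8]
P̄ = F·P·Fᵀ + Q = [8 -16; -16 48]
y = z − H·x̄ = [22, -10]
S = H·P̄·Hᵀ + R = [354 -240; -240 221]
K = P̄·Hᵀ·S⁻¹ = [-808/3439 -504/3439; 2624/10317 -544/3439]
x' = x̄ + K·y = [1020/3439, -8488/10317]
P' = (I − K·H)·P̄ = [824/3439 16/3439; 16/3439 2672/10317]

x' = [1020/3439, -8488/10317]
P' = [824/3439 16/3439; 16/3439 2672/10317]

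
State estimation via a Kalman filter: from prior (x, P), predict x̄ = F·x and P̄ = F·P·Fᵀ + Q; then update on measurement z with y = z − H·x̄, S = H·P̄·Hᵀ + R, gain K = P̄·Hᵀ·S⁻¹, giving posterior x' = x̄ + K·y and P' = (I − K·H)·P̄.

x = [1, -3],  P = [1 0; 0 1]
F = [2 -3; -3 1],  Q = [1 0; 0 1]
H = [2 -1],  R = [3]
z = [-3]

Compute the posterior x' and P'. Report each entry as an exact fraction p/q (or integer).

x̄ = F·x = [11, -6]
P̄ = F·P·Fᵀ + Q = [14 -9; -9 11]
y = z − H·x̄ = [-31]
S = H·P̄·Hᵀ + R = [106]
K = P̄·Hᵀ·S⁻¹ = [37/106; -29/106]
x' = x̄ + K·y = [19/106, 263/106]
P' = (I − K·H)·P̄ = [115/106 119/106; 119/106 325/106]

x' = [19/106, 263/106]
P' = [115/106 119/106; 119/106 325/106]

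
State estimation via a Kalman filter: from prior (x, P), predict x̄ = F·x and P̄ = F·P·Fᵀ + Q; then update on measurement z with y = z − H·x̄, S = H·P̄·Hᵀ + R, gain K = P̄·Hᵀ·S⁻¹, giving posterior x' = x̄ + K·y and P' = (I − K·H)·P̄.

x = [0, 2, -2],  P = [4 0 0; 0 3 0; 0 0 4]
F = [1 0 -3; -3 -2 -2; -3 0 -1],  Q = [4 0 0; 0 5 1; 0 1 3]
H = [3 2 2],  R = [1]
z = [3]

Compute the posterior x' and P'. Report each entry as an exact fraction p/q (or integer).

x̄ = F·x = [6, 0, 2]
P̄ = F·P·Fᵀ + Q = [44 12 0; 12 69 45; 0 45 43]
y = z − H·x̄ = [-19]
S = H·P̄·Hᵀ + R = [1349]
K = P̄·Hᵀ·S⁻¹ = [156/1349; 264/1349; 176/1349]
x' = x̄ + K·y = [270/71, -264/71, -34/71]
P' = (I − K·H)·P̄ = [35020/1349 -24996/1349 -27456/1349; -24996/1349 23385/1349 14241/1349; -27456/1349 14241/1349 27031/1349]

x' = [270/71, -264/71, -34/71]
P' = [35020/1349 -24996/1349 -27456/1349; -24996/1349 23385/1349 14241/1349; -27456/1349 14241/1349 27031/1349]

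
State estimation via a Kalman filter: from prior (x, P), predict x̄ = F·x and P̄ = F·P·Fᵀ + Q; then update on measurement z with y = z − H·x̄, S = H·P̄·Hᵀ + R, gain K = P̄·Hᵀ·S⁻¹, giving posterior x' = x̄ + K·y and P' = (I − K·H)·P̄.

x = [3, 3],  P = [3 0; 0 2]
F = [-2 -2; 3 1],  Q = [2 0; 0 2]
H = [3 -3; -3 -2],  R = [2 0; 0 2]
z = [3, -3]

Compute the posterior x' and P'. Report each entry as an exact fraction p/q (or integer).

x̄ = F·x = [-12, 12]
P̄ = F·P·Fᵀ + Q = [22 -22; -22 31]
y = z − H·x̄ = [75, -15]
S = H·P̄·Hᵀ + R = [875 -78; -78 60]
K = P̄·Hᵀ·S⁻¹ = [517/3868 -4477/23208; -769/3868 -4451/23208]
x' = x̄ + K·y = [7103/7736, -263/7736]
P' = (I − K·H)·P̄ = [1309/11604 275/11604; 275/11604 1813/11604]

x' = [7103/7736, -263/7736]
P' = [1309/11604 275/11604; 275/11604 1813/11604]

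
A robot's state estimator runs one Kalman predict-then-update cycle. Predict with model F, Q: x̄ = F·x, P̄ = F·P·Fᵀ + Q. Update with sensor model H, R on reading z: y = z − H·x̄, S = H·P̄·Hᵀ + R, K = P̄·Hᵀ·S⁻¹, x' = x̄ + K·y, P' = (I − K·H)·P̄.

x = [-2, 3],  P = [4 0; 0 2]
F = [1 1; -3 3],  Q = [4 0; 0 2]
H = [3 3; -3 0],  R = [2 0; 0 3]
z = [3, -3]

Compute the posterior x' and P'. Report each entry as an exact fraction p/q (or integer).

x' = [3539/3674, 735/7348]
P' = [592/1837 -591/1837; -591/1837 1993/3674]

x̄ = F·x = [1, 15]
P̄ = F·P·Fᵀ + Q = [10 -6; -6 56]
y = z − H·x̄ = [-45, 0]
S = H·P̄·Hᵀ + R = [488 -36; -36 93]
K = P̄·Hᵀ·S⁻¹ = [3/3674 -592/1837; 2433/7348 591/1837]
x' = x̄ + K·y = [3539/3674, 735/7348]
P' = (I − K·H)·P̄ = [592/1837 -591/1837; -591/1837 1993/3674]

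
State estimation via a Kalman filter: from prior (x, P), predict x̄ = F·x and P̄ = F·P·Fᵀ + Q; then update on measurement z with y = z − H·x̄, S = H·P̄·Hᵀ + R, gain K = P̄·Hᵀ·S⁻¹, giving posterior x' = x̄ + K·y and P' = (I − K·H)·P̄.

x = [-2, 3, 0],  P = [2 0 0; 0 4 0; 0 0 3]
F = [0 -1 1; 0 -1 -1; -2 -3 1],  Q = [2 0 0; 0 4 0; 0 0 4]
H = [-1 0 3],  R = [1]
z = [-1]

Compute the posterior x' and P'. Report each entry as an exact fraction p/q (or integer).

x̄ = F·x = [-3, -3, -5]
P̄ = F·P·Fᵀ + Q = [9 1 15; 1 11 9; 15 9 51]
y = z − H·x̄ = [11]
S = H·P̄·Hᵀ + R = [379]
K = P̄·Hᵀ·S⁻¹ = [36/379; 26/379; 138/379]
x' = x̄ + K·y = [-741/379, -851/379, -377/379]
P' = (I − K·H)·P̄ = [2115/379 -557/379 717/379; -557/379 3493/379 -177/379; 717/379 -177/379 285/379]

x' = [-741/379, -851/379, -377/379]
P' = [2115/379 -557/379 717/379; -557/379 3493/379 -177/379; 717/379 -177/379 285/379]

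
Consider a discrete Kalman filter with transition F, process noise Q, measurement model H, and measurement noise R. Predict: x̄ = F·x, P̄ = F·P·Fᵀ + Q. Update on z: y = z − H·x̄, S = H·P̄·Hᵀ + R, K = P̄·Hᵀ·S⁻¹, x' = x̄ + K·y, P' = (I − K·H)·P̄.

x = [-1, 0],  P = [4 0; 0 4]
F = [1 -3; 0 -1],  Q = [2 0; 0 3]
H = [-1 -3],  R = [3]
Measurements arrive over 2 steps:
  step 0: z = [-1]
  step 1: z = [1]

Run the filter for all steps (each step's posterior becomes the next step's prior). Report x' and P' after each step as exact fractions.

step 0: x̄ = F·x = [-1, 0]
step 0: P̄ = F·P·Fᵀ + Q = [42 12; 12 7]
step 0: y = z − H·x̄ = [-2]
step 0: S = H·P̄·Hᵀ + R = [180]
step 0: K = P̄·Hᵀ·S⁻¹ = [-13/30; -11/60]
step 0: x' = x̄ + K·y = [-2/15, 11/30]
step 0: P' = (I − K·H)·P̄ = [41/5 -23/10; -23/10 19/20]
step 1: x̄ = F·x = [-37/30, -11/30]
step 1: P̄ = F·P·Fᵀ + Q = [651/20 103/20; 103/20 79/20]
step 1: y = z − H·x̄ = [-4/3]
step 1: S = H·P̄·Hᵀ + R = [102]
step 1: K = P̄·Hᵀ·S⁻¹ = [-8/17; -1/6]
step 1: x' = x̄ + K·y = [-103/170, -13/90]
step 1: P' = (I − K·H)·P̄ = [3387/340 -57/20; -57/20 67/60]

step 0: x' = [-2/15, 11/30], P' = [41/5 -23/10; -23/10 19/20]
step 1: x' = [-103/170, -13/90], P' = [3387/340 -57/20; -57/20 67/60]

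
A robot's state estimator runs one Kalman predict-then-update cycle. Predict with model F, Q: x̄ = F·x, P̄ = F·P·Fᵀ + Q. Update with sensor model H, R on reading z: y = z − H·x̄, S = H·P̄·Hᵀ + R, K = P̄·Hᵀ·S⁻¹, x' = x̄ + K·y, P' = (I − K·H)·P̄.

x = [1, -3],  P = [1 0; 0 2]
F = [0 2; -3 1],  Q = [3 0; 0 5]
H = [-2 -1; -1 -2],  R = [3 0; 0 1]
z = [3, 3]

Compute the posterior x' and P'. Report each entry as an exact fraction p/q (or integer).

x̄ = F·x = [-6, -6]
P̄ = F·P·Fᵀ + Q = [11 4; 4 16]
y = z − H·x̄ = [-15, -15]
S = H·P̄·Hᵀ + R = [79 74; 74 92]
K = P̄·Hᵀ·S⁻¹ = [-493/896 423/1792; 57/224 -267/448]
x' = x̄ + K·y = [-2307/1792, -393/448]
P' = (I − K·H)·P̄ = [2113/1792 -317/448; -317/448 73/112]

x' = [-2307/1792, -393/448]
P' = [2113/1792 -317/448; -317/448 73/112]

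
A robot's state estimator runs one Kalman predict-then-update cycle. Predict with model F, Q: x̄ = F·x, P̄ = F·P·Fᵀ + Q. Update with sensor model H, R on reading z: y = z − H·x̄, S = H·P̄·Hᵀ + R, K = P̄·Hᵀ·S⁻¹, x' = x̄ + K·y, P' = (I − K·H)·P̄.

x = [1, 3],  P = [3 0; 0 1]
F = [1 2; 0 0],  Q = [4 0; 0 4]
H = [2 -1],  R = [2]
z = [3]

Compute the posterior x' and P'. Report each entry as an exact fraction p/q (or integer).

x̄ = F·x = [7, 0]
P̄ = F·P·Fᵀ + Q = [11 0; 0 4]
y = z − H·x̄ = [-11]
S = H·P̄·Hᵀ + R = [50]
K = P̄·Hᵀ·S⁻¹ = [11/25; -2/25]
x' = x̄ + K·y = [54/25, 22/25]
P' = (I − K·H)·P̄ = [33/25 44/25; 44/25 92/25]

x' = [54/25, 22/25]
P' = [33/25 44/25; 44/25 92/25]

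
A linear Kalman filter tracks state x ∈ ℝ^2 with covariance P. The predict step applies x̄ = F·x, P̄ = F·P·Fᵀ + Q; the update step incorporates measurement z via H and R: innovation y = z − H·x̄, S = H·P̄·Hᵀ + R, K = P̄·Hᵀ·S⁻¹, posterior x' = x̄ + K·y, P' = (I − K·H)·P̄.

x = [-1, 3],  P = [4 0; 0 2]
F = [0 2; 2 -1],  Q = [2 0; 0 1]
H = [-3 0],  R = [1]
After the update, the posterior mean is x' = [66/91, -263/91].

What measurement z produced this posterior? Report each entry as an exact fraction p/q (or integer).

x̄ = F·x = [6, -5]
P̄ = F·P·Fᵀ + Q = [10 -4; -4 19]
S = H·P̄·Hᵀ + R = [91]
K = P̄·Hᵀ·S⁻¹ = [-30/91; 12/91]
x' − x̄ = [-480/91, 192/91] = K·y
y = (KᵀK)⁻¹·Kᵀ·(x' − x̄) = [16]
z = y + H·x̄ = [16] + [-18] = [-2]

z = [-2]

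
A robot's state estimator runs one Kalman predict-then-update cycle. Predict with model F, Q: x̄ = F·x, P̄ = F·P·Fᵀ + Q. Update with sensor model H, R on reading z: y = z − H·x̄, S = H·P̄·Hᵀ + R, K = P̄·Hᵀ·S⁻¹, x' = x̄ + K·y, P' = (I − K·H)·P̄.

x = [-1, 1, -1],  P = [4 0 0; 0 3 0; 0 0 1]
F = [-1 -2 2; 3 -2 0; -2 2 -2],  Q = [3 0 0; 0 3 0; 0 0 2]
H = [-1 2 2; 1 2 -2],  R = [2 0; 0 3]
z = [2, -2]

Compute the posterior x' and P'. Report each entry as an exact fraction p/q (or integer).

x' = [-32598/74605, -17/1735, 61394/74605]
P' = [467174/74605 -234/1735 216388/74605; -234/1735 537/1735 -228/1735; 216388/74605 -228/1735 122666/74605]

x̄ = F·x = [-3, -5, 6]
P̄ = F·P·Fᵀ + Q = [23 0 -8; 0 51 -36; -8 -36 34]
y = z − H·x̄ = [-3, 23]
S = H·P̄·Hᵀ + R = [109 13; 13 686]
K = P̄·Hᵀ·S⁻¹ = [-27261/74605 4758/74605; 426/1735 432/1735; 4668/74605 -16184/74605]
x' = x̄ + K·y = [-32598/74605, -17/1735, 61394/74605]
P' = (I − K·H)·P̄ = [467174/74605 -234/1735 216388/74605; -234/1735 537/1735 -228/1735; 216388/74605 -228/1735 122666/74605]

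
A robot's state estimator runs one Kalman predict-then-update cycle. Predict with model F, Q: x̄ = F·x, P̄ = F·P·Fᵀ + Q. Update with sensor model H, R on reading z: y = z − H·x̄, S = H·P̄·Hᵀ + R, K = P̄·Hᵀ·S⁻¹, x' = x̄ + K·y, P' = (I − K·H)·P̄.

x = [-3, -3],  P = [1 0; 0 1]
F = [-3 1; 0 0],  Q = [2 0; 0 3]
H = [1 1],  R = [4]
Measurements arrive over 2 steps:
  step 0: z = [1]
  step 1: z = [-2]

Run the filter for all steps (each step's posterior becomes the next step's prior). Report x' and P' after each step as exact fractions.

step 0: x' = [54/19, -15/19], P' = [84/19 -36/19; -36/19 48/19]
step 1: x' = [-3355/1191, 139/397], P' = [7406/1191 -1058/397; -1058/397 1134/397]

step 0: x̄ = F·x = [6, 0]
step 0: P̄ = F·P·Fᵀ + Q = [12 0; 0 3]
step 0: y = z − H·x̄ = [-5]
step 0: S = H·P̄·Hᵀ + R = [19]
step 0: K = P̄·Hᵀ·S⁻¹ = [12/19; 3/19]
step 0: x' = x̄ + K·y = [54/19, -15/19]
step 0: P' = (I − K·H)·P̄ = [84/19 -36/19; -36/19 48/19]
step 1: x̄ = F·x = [-177/19, 0]
step 1: P̄ = F·P·Fᵀ + Q = [1058/19 0; 0 3]
step 1: y = z − H·x̄ = [139/19]
step 1: S = H·P̄·Hᵀ + R = [1191/19]
step 1: K = P̄·Hᵀ·S⁻¹ = [1058/1191; 19/397]
step 1: x' = x̄ + K·y = [-3355/1191, 139/397]
step 1: P' = (I − K·H)·P̄ = [7406/1191 -1058/397; -1058/397 1134/397]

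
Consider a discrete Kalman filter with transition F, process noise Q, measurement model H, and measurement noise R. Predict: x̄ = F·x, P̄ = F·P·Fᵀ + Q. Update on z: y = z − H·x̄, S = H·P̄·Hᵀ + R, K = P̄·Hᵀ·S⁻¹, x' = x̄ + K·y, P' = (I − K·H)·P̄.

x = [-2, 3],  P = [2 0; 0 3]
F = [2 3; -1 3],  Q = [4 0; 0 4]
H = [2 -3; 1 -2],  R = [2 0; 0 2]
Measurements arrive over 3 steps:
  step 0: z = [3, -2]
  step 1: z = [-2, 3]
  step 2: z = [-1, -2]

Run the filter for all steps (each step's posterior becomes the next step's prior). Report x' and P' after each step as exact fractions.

step 0: x' = [459/49, 3468/637], P' = [764/49 470/49; 470/49 3856/637]
step 1: x' = [-259696/46051, -157828/46051], P' = [2531825/184204 1528385/184204; 1528385/184204 950137/184204]
step 2: x' = [5433043/94536593, 105151339/189073186], P' = [1268133286/94536593 765228010/94536593; 765228010/94536593 475871609/94536593]

step 0: x̄ = F·x = [5, 11]
step 0: P̄ = F·P·Fᵀ + Q = [39 23; 23 33]
step 0: y = z − H·x̄ = [26, 15]
step 0: S = H·P̄·Hᵀ + R = [179 115; 115 81]
step 0: K = P̄·Hᵀ·S⁻¹ = [59/49 -88/49; 326/637 -801/637]
step 0: x' = x̄ + K·y = [459/49, 3468/637]
step 0: P' = (I − K·H)·P̄ = [764/49 470/49; 470/49 3856/637]
step 1: x̄ = F·x = [22338/637, 4437/637]
step 1: P̄ = F·P·Fᵀ + Q = [150300/637 33170/637; 33170/637 10524/637]
step 1: y = z − H·x̄ = [-32639/637, -11553/637]
step 1: S = H·P̄·Hᵀ + R = [299150/637 131554/637; 131554/637 60990/637]
step 1: K = P̄·Hᵀ·S⁻¹ = [478495/368408 -524945/368408; 206359/368408 -371889/368408]
step 1: x' = x̄ + K·y = [-259696/46051, -157828/46051]
step 1: P' = (I − K·H)·P̄ = [2531825/184204 1528385/184204; 1528385/184204 950137/184204]
step 2: x̄ = F·x = [-992876/46051, -213788/46051]
step 2: P̄ = F·P·Fᵀ + Q = [37755969/184204 4036369/92102; 4036369/92102 662391/46051]
step 2: y = z − H·x̄ = [1298337/46051, 473198/46051]
step 2: S = H·P̄·Hᵀ + R = [19591376/46051 8725039/46051; 8725039/46051 16431681/184204]
step 2: K = P̄·Hᵀ·S⁻¹ = [120291271/94536593 -131161367/94536593; 102841193/189073186 -93257604/94536593]
step 2: x' = x̄ + K·y = [5433043/94536593, 105151339/189073186]
step 2: P' = (I − K·H)·P̄ = [1268133286/94536593 765228010/94536593; 765228010/94536593 475871609/94536593]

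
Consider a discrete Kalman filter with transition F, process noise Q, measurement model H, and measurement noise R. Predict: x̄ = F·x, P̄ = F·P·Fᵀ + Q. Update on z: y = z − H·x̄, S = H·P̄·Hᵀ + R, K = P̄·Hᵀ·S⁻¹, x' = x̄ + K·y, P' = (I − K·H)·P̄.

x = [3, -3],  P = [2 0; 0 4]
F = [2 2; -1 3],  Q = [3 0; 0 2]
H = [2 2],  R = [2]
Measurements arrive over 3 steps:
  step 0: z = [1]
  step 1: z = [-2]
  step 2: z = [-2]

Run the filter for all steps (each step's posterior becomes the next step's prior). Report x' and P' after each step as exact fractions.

step 0: x̄ = F·x = [0, -12]
step 0: P̄ = F·P·Fᵀ + Q = [27 20; 20 40]
step 0: y = z − H·x̄ = [25]
step 0: S = H·P̄·Hᵀ + R = [430]
step 0: K = P̄·Hᵀ·S⁻¹ = [47/215; 12/43]
step 0: x' = x̄ + K·y = [235/43, -216/43]
step 0: P' = (I − K·H)·P̄ = [1387/215 -268/43; -268/43 280/43]
step 1: x̄ = F·x = [38/43, -883/43]
step 1: P̄ = F·P·Fᵀ + Q = [1073/215 266/215; 266/215 22457/215]
step 1: y = z − H·x̄ = [1604/43]
step 1: S = H·P̄·Hᵀ + R = [96678/215]
step 1: K = P̄·Hᵀ·S⁻¹ = [1339/48339; 22723/48339]
step 1: x' = x̄ + K·y = [92666/48339, -145015/48339]
step 1: P' = (I − K·H)·P̄ = [224567/48339 -223228/48339; -223228/48339 245951/48339]
step 2: x̄ = F·x = [-104698/48339, -12871/1179]
step 2: P̄ = F·P·Fᵀ + Q = [241265/48339 3260/1179; 3260/1179 94492/1179]
step 2: y = z − H·x̄ = [389380/16113]
step 2: S = H·P̄·Hᵀ + R = [1958634/5371]
step 2: K = P̄·Hᵀ·S⁻¹ = [124975/2937951; 1335944/2937951]
step 2: x' = x̄ + K·y = [-10029746/8813853, 631823/8813853]
step 2: P' = (I − K·H)·P̄ = [38174905/8813853 -37799980/8813853; -37799980/8813853 41807812/8813853]

step 0: x' = [235/43, -216/43], P' = [1387/215 -268/43; -268/43 280/43]
step 1: x' = [92666/48339, -145015/48339], P' = [224567/48339 -223228/48339; -223228/48339 245951/48339]
step 2: x' = [-10029746/8813853, 631823/8813853], P' = [38174905/8813853 -37799980/8813853; -37799980/8813853 41807812/8813853]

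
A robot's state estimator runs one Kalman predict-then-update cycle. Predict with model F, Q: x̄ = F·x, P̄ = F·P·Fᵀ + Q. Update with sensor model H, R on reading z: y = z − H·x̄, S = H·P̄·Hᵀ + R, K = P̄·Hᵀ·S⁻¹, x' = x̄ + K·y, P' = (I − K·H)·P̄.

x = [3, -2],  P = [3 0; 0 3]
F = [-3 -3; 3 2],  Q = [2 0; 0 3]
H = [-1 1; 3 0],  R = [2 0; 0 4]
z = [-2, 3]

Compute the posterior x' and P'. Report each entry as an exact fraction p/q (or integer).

x' = [5711/4711, -823/4711]
P' = [1756/4711 948/4711; 948/4711 7530/4711]

x̄ = F·x = [-3, 5]
P̄ = F·P·Fᵀ + Q = [56 -45; -45 42]
y = z − H·x̄ = [-10, 12]
S = H·P̄·Hᵀ + R = [190 -303; -303 508]
K = P̄·Hᵀ·S⁻¹ = [-404/4711 1317/4711; 3291/4711 711/4711]
x' = x̄ + K·y = [5711/4711, -823/4711]
P' = (I − K·H)·P̄ = [1756/4711 948/4711; 948/4711 7530/4711]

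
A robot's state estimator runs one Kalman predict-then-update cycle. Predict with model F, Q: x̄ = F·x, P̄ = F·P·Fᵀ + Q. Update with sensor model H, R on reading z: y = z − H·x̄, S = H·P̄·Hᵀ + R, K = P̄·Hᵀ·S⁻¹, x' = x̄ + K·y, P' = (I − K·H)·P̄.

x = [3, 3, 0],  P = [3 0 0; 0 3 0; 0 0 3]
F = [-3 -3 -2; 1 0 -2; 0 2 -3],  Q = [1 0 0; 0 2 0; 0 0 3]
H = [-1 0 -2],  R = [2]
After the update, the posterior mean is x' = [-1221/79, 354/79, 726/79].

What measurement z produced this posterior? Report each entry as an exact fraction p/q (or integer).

z = [-3]

x̄ = F·x = [-18, 3, 6]
P̄ = F·P·Fᵀ + Q = [67 3 0; 3 17 18; 0 18 42]
S = H·P̄·Hᵀ + R = [237]
K = P̄·Hᵀ·S⁻¹ = [-67/237; -13/79; -28/79]
x' − x̄ = [201/79, 117/79, 252/79] = K·y
y = (KᵀK)⁻¹·Kᵀ·(x' − x̄) = [-9]
z = y + H·x̄ = [-9] + [6] = [-3]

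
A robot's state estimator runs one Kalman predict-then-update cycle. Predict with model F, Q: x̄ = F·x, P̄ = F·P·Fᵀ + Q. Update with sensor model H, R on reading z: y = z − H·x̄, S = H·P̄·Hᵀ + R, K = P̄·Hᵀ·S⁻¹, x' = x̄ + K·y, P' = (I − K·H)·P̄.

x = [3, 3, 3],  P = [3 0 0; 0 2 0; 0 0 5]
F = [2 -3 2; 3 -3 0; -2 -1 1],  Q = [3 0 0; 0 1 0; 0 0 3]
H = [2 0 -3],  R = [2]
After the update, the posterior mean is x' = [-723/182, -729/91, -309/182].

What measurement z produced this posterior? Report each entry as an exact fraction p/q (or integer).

x̄ = F·x = [3, 0, -6]
P̄ = F·P·Fᵀ + Q = [53 36 4; 36 46 -12; 4 -12 22]
S = H·P̄·Hᵀ + R = [364]
K = P̄·Hᵀ·S⁻¹ = [47/182; 27/91; -29/182]
x' − x̄ = [-1269/182, -729/91, 783/182] = K·y
y = (KᵀK)⁻¹·Kᵀ·(x' − x̄) = [-27]
z = y + H·x̄ = [-27] + [24] = [-3]

z = [-3]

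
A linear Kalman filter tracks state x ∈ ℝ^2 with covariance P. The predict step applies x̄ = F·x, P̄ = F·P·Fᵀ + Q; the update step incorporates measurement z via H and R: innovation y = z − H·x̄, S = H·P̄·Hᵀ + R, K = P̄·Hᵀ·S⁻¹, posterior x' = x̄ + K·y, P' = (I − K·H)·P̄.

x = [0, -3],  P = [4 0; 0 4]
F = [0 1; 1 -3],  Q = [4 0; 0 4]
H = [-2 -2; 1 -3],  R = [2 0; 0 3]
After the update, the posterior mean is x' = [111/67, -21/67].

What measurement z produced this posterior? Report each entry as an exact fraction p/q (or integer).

x̄ = F·x = [-3, 9]
P̄ = F·P·Fᵀ + Q = [8 -12; -12 44]
S = H·P̄·Hᵀ + R = [114 200; 200 479]
K = P̄·Hᵀ·S⁻¹ = [-2484/7303 1708/7303; -928/7303 -1808/7303]
x' − x̄ = [312/67, -624/67] = K·y
y = (KᵀK)⁻¹·Kᵀ·(x' − x̄) = [9, 33]
z = y + H·x̄ = [9, 33] + [-12, -30] = [-3, 3]

z = [-3, 3]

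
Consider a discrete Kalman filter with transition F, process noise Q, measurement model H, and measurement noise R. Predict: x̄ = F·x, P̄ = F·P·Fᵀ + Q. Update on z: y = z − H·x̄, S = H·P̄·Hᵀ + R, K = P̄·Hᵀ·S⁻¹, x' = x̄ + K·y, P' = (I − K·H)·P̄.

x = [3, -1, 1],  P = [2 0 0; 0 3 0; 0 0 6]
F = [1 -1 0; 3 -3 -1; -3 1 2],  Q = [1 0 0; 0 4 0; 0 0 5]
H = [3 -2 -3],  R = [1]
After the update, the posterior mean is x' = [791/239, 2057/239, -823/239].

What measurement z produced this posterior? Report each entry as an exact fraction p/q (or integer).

z = [3]

x̄ = F·x = [4, 11, -8]
P̄ = F·P·Fᵀ + Q = [6 15 -9; 15 55 -39; -9 -39 50]
S = H·P̄·Hᵀ + R = [239]
K = P̄·Hᵀ·S⁻¹ = [15/239; 52/239; -99/239]
x' − x̄ = [-165/239, -572/239, 1089/239] = K·y
y = (KᵀK)⁻¹·Kᵀ·(x' − x̄) = [-11]
z = y + H·x̄ = [-11] + [14] = [3]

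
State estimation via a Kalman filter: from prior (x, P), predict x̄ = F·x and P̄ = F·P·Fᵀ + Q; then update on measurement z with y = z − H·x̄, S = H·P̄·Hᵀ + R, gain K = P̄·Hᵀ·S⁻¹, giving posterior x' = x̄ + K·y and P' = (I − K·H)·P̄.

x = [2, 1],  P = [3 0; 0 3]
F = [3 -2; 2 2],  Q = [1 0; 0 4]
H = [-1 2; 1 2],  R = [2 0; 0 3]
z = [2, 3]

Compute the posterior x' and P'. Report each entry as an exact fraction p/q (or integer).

x' = [5396/9043, 11810/9043]
P' = [10960/9043 1102/9043; 1102/9043 2794/9043]

x̄ = F·x = [4, 6]
P̄ = F·P·Fᵀ + Q = [40 6; 6 28]
y = z − H·x̄ = [-6, -13]
S = H·P̄·Hᵀ + R = [130 72; 72 179]
K = P̄·Hᵀ·S⁻¹ = [-4378/9043 4388/9043; 2243/9043 2230/9043]
x' = x̄ + K·y = [5396/9043, 11810/9043]
P' = (I − K·H)·P̄ = [10960/9043 1102/9043; 1102/9043 2794/9043]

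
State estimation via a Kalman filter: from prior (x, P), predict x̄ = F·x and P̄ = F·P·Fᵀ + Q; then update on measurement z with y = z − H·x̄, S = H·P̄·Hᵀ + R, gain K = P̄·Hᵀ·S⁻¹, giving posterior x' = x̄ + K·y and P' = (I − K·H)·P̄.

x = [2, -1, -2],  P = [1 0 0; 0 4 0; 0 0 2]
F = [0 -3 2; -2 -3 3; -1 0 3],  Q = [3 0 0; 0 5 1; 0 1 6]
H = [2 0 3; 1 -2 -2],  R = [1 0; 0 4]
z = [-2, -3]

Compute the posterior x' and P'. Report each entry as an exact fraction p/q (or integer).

x' = [9237/17851, 40127/17851, -17324/17851]
P' = [218396/17851 242874/17851 -143122/17851; 242874/17851 575775/35702 -321729/35702; -143122/17851 -321729/35702 191459/35702]

x̄ = F·x = [-1, -7, -8]
P̄ = F·P·Fᵀ + Q = [47 48 12; 48 63 21; 12 21 25]
y = z − H·x̄ = [24, -32]
S = H·P̄·Hᵀ + R = [558 -386; -386 331]
K = P̄·Hᵀ·S⁻¹ = [7426/17851 4723/17851; 6309/35702 -2793/17851; 1889/35702 -3213/17851]
x' = x̄ + K·y = [9237/17851, 40127/17851, -17324/17851]
P' = (I − K·H)·P̄ = [218396/17851 242874/17851 -143122/17851; 242874/17851 575775/35702 -321729/35702; -143122/17851 -321729/35702 191459/35702]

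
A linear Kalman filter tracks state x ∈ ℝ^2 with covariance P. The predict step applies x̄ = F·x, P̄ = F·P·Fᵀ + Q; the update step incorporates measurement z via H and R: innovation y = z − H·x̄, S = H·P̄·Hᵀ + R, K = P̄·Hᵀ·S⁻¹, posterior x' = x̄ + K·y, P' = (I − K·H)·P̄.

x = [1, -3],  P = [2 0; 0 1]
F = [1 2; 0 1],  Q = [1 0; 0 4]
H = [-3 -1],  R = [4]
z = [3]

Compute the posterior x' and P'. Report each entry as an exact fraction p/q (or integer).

x̄ = F·x = [-5, -3]
P̄ = F·P·Fᵀ + Q = [7 2; 2 5]
y = z − H·x̄ = [-15]
S = H·P̄·Hᵀ + R = [84]
K = P̄·Hᵀ·S⁻¹ = [-23/84; -11/84]
x' = x̄ + K·y = [-25/28, -29/28]
P' = (I − K·H)·P̄ = [59/84 -85/84; -85/84 299/84]

x' = [-25/28, -29/28]
P' = [59/84 -85/84; -85/84 299/84]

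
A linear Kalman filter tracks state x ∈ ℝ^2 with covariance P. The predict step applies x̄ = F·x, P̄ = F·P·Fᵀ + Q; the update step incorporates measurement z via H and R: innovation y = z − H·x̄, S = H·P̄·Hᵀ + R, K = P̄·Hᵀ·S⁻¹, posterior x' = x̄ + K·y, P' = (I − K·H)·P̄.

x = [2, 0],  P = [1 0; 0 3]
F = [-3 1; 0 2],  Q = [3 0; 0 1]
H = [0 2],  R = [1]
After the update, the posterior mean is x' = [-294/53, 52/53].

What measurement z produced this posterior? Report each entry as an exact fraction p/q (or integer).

z = [2]

x̄ = F·x = [-6, 0]
P̄ = F·P·Fᵀ + Q = [15 6; 6 13]
S = H·P̄·Hᵀ + R = [53]
K = P̄·Hᵀ·S⁻¹ = [12/53; 26/53]
x' − x̄ = [24/53, 52/53] = K·y
y = (KᵀK)⁻¹·Kᵀ·(x' − x̄) = [2]
z = y + H·x̄ = [2] + [0] = [2]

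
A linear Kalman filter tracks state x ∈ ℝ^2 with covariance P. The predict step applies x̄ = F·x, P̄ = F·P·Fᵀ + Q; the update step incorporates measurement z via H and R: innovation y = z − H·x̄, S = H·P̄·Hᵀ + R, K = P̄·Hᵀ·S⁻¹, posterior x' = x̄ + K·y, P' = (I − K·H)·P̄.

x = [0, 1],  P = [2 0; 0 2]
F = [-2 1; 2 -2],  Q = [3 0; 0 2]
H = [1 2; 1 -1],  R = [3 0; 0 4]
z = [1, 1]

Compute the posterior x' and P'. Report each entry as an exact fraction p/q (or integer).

x̄ = F·x = [1, -2]
P̄ = F·P·Fᵀ + Q = [13 -12; -12 18]
y = z − H·x̄ = [4, -2]
S = H·P̄·Hᵀ + R = [40 -35; -35 59]
K = P̄·Hᵀ·S⁻¹ = [226/1135 123/227; 366/1135 -72/227]
x' = x̄ + K·y = [809/1135, -86/1135]
P' = (I − K·H)·P̄ = [1866/1135 -594/1135; -594/1135 846/1135]

x' = [809/1135, -86/1135]
P' = [1866/1135 -594/1135; -594/1135 846/1135]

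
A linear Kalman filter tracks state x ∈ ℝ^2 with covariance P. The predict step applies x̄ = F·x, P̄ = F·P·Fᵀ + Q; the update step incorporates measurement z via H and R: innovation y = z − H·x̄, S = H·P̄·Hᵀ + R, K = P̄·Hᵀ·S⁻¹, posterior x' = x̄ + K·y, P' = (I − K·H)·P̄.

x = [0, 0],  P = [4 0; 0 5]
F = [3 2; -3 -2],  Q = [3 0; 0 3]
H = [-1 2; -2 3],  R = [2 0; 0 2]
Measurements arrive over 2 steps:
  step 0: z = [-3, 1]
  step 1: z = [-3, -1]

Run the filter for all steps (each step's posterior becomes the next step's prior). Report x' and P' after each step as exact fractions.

step 0: x̄ = F·x = [0, 0]
step 0: P̄ = F·P·Fᵀ + Q = [59 -56; -56 59]
step 0: y = z − H·x̄ = [-3, 1]
step 0: S = H·P̄·Hᵀ + R = [521 864; 864 1441]
step 0: K = P̄·Hᵀ·S⁻¹ = [693/4265 -1262/4265; 1038/4265 233/4265]
step 0: x' = x̄ + K·y = [-3341/4265, -2881/4265]
step 0: P' = (I − K·H)·P̄ = [9206/4265 5296/4265; 5296/4265 3686/4265]
step 1: x̄ = F·x = [-3157/853, 3157/853]
step 1: P̄ = F·P·Fᵀ + Q = [34789/853 -32230/853; -32230/853 34789/853]
step 1: y = z − H·x̄ = [-12030/853, -16638/853]
step 1: S = H·P̄·Hᵀ + R = [304571/853 503922/853; 503922/853 840723/853]
step 1: K = P̄·Hᵀ·S⁻¹ = [134891/829411 -734650/2488233; 201910/829411 136597/2488233]
step 1: x' = x̄ + K·y = [-17779/75401, -60545/75401]
step 1: P' = (I − K·H)·P̄ = [5366638/2488233 3087992/2488233; 3087992/2488233 2149726/2488233]

step 0: x' = [-3341/4265, -2881/4265], P' = [9206/4265 5296/4265; 5296/4265 3686/4265]
step 1: x' = [-17779/75401, -60545/75401], P' = [5366638/2488233 3087992/2488233; 3087992/2488233 2149726/2488233]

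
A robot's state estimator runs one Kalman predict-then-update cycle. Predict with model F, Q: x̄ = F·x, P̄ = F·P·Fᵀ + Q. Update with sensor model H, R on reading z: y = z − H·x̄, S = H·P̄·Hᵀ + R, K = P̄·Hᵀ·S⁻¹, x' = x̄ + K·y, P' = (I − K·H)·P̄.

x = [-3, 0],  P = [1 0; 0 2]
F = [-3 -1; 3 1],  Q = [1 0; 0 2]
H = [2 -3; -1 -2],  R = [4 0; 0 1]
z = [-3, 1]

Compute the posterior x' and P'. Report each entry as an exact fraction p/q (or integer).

x' = [-229/262, 14/131]
P' = [923/2096 -57/1048; -57/1048 83/524]

x̄ = F·x = [9, -9]
P̄ = F·P·Fᵀ + Q = [12 -11; -11 13]
y = z − H·x̄ = [-48, -8]
S = H·P̄·Hᵀ + R = [301 65; 65 21]
K = P̄·Hᵀ·S⁻¹ = [547/2096 -695/2096; -153/1048 -275/1048]
x' = x̄ + K·y = [-229/262, 14/131]
P' = (I − K·H)·P̄ = [923/2096 -57/1048; -57/1048 83/524]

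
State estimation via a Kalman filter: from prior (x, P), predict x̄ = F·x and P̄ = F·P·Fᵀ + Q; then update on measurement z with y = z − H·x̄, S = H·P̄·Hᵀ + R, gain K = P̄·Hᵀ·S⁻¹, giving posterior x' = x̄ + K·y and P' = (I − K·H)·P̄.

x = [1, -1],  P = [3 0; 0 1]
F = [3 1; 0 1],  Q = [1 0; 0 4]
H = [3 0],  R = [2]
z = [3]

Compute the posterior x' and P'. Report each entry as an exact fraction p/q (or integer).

x̄ = F·x = [2, -1]
P̄ = F·P·Fᵀ + Q = [29 1; 1 5]
y = z − H·x̄ = [-3]
S = H·P̄·Hᵀ + R = [263]
K = P̄·Hᵀ·S⁻¹ = [87/263; 3/263]
x' = x̄ + K·y = [265/263, -272/263]
P' = (I − K·H)·P̄ = [58/263 2/263; 2/263 1306/263]

x' = [265/263, -272/263]
P' = [58/263 2/263; 2/263 1306/263]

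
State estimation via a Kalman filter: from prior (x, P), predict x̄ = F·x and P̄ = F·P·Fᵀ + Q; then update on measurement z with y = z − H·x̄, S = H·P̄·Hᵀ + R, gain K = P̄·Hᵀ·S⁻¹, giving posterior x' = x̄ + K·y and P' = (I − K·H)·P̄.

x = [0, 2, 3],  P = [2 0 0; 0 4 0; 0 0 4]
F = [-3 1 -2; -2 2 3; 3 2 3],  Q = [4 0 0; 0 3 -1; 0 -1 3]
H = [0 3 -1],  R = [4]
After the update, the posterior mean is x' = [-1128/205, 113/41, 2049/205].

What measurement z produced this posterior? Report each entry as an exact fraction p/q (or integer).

z = [-2]

x̄ = F·x = [-4, 13, 13]
P̄ = F·P·Fᵀ + Q = [42 -4 -34; -4 63 39; -34 39 73]
S = H·P̄·Hᵀ + R = [410]
K = P̄·Hᵀ·S⁻¹ = [11/205; 15/41; 22/205]
x' − x̄ = [-308/205, -420/41, -616/205] = K·y
y = (KᵀK)⁻¹·Kᵀ·(x' − x̄) = [-28]
z = y + H·x̄ = [-28] + [26] = [-2]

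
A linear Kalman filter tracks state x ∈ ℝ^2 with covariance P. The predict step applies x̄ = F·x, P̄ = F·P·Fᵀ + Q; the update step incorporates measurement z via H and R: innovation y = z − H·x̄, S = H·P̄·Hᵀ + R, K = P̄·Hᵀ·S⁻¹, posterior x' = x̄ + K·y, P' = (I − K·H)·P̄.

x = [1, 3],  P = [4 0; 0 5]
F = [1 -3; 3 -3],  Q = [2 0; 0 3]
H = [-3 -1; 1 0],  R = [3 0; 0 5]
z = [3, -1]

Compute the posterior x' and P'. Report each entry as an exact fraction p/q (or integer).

x' = [-199/134, 96/67]
P' = [495/469 -2445/938; -2445/938 4245/469]

x̄ = F·x = [-8, -6]
P̄ = F·P·Fᵀ + Q = [51 57; 57 84]
y = z − H·x̄ = [-27, 7]
S = H·P̄·Hᵀ + R = [888 -210; -210 56]
K = P̄·Hᵀ·S⁻¹ = [-25/134 99/469; -55/134 -489/938]
x' = x̄ + K·y = [-199/134, 96/67]
P' = (I − K·H)·P̄ = [495/469 -2445/938; -2445/938 4245/469]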